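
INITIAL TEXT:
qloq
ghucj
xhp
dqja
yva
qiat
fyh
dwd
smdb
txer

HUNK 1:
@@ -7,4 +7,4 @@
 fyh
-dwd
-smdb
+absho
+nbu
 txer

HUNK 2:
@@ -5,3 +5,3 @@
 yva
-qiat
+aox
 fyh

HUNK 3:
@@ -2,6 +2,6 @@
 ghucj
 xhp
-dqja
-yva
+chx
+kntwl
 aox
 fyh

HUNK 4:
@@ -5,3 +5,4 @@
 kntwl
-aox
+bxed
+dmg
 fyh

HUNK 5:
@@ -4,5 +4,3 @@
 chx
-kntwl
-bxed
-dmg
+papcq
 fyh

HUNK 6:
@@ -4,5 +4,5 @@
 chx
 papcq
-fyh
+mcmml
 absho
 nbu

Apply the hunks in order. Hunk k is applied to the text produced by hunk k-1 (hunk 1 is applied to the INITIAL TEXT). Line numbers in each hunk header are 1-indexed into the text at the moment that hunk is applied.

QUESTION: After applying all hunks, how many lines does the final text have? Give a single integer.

Hunk 1: at line 7 remove [dwd,smdb] add [absho,nbu] -> 10 lines: qloq ghucj xhp dqja yva qiat fyh absho nbu txer
Hunk 2: at line 5 remove [qiat] add [aox] -> 10 lines: qloq ghucj xhp dqja yva aox fyh absho nbu txer
Hunk 3: at line 2 remove [dqja,yva] add [chx,kntwl] -> 10 lines: qloq ghucj xhp chx kntwl aox fyh absho nbu txer
Hunk 4: at line 5 remove [aox] add [bxed,dmg] -> 11 lines: qloq ghucj xhp chx kntwl bxed dmg fyh absho nbu txer
Hunk 5: at line 4 remove [kntwl,bxed,dmg] add [papcq] -> 9 lines: qloq ghucj xhp chx papcq fyh absho nbu txer
Hunk 6: at line 4 remove [fyh] add [mcmml] -> 9 lines: qloq ghucj xhp chx papcq mcmml absho nbu txer
Final line count: 9

Answer: 9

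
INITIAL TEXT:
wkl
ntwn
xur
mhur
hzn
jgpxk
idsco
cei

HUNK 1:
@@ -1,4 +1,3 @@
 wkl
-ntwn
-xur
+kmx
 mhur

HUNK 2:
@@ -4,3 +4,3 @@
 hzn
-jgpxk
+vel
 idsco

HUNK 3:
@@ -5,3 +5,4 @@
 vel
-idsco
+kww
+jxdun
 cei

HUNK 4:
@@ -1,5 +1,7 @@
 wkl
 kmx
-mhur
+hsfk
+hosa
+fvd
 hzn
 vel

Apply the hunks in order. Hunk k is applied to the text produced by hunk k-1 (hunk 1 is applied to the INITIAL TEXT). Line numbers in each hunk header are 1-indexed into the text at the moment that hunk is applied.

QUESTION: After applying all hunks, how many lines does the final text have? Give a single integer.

Hunk 1: at line 1 remove [ntwn,xur] add [kmx] -> 7 lines: wkl kmx mhur hzn jgpxk idsco cei
Hunk 2: at line 4 remove [jgpxk] add [vel] -> 7 lines: wkl kmx mhur hzn vel idsco cei
Hunk 3: at line 5 remove [idsco] add [kww,jxdun] -> 8 lines: wkl kmx mhur hzn vel kww jxdun cei
Hunk 4: at line 1 remove [mhur] add [hsfk,hosa,fvd] -> 10 lines: wkl kmx hsfk hosa fvd hzn vel kww jxdun cei
Final line count: 10

Answer: 10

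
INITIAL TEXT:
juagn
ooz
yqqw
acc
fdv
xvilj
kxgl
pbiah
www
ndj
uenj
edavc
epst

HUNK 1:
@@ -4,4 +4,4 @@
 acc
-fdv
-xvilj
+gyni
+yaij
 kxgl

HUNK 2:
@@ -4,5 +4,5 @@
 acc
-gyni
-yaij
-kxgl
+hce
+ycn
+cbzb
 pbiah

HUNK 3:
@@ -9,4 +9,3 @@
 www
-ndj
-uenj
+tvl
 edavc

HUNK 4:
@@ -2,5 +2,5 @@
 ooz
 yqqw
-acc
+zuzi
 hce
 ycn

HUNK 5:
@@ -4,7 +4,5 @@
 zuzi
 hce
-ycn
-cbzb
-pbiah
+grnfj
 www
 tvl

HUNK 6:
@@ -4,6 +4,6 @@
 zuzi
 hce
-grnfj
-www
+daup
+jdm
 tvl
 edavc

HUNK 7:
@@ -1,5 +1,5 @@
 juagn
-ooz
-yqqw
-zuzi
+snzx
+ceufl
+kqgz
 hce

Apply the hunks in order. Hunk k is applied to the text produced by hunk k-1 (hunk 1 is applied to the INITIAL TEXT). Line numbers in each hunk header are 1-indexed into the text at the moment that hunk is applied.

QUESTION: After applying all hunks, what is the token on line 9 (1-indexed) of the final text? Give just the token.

Answer: edavc

Derivation:
Hunk 1: at line 4 remove [fdv,xvilj] add [gyni,yaij] -> 13 lines: juagn ooz yqqw acc gyni yaij kxgl pbiah www ndj uenj edavc epst
Hunk 2: at line 4 remove [gyni,yaij,kxgl] add [hce,ycn,cbzb] -> 13 lines: juagn ooz yqqw acc hce ycn cbzb pbiah www ndj uenj edavc epst
Hunk 3: at line 9 remove [ndj,uenj] add [tvl] -> 12 lines: juagn ooz yqqw acc hce ycn cbzb pbiah www tvl edavc epst
Hunk 4: at line 2 remove [acc] add [zuzi] -> 12 lines: juagn ooz yqqw zuzi hce ycn cbzb pbiah www tvl edavc epst
Hunk 5: at line 4 remove [ycn,cbzb,pbiah] add [grnfj] -> 10 lines: juagn ooz yqqw zuzi hce grnfj www tvl edavc epst
Hunk 6: at line 4 remove [grnfj,www] add [daup,jdm] -> 10 lines: juagn ooz yqqw zuzi hce daup jdm tvl edavc epst
Hunk 7: at line 1 remove [ooz,yqqw,zuzi] add [snzx,ceufl,kqgz] -> 10 lines: juagn snzx ceufl kqgz hce daup jdm tvl edavc epst
Final line 9: edavc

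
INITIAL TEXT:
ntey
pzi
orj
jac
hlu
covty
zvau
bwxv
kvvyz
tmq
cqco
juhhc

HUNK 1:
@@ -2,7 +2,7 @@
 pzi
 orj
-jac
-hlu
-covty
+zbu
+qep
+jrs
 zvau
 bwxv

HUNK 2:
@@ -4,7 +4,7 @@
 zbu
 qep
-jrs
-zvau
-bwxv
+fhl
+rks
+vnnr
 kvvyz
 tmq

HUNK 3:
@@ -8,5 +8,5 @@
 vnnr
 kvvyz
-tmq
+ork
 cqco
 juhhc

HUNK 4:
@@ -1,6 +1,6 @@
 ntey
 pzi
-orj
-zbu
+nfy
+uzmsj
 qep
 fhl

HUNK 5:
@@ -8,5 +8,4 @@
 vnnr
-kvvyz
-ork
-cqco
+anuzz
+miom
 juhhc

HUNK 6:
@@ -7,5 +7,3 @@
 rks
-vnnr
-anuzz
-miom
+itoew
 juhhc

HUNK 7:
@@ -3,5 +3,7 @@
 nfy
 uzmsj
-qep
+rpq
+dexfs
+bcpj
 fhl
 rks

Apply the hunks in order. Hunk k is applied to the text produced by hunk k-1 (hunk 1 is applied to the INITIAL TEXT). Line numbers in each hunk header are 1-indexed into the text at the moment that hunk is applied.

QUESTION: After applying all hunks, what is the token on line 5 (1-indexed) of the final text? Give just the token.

Answer: rpq

Derivation:
Hunk 1: at line 2 remove [jac,hlu,covty] add [zbu,qep,jrs] -> 12 lines: ntey pzi orj zbu qep jrs zvau bwxv kvvyz tmq cqco juhhc
Hunk 2: at line 4 remove [jrs,zvau,bwxv] add [fhl,rks,vnnr] -> 12 lines: ntey pzi orj zbu qep fhl rks vnnr kvvyz tmq cqco juhhc
Hunk 3: at line 8 remove [tmq] add [ork] -> 12 lines: ntey pzi orj zbu qep fhl rks vnnr kvvyz ork cqco juhhc
Hunk 4: at line 1 remove [orj,zbu] add [nfy,uzmsj] -> 12 lines: ntey pzi nfy uzmsj qep fhl rks vnnr kvvyz ork cqco juhhc
Hunk 5: at line 8 remove [kvvyz,ork,cqco] add [anuzz,miom] -> 11 lines: ntey pzi nfy uzmsj qep fhl rks vnnr anuzz miom juhhc
Hunk 6: at line 7 remove [vnnr,anuzz,miom] add [itoew] -> 9 lines: ntey pzi nfy uzmsj qep fhl rks itoew juhhc
Hunk 7: at line 3 remove [qep] add [rpq,dexfs,bcpj] -> 11 lines: ntey pzi nfy uzmsj rpq dexfs bcpj fhl rks itoew juhhc
Final line 5: rpq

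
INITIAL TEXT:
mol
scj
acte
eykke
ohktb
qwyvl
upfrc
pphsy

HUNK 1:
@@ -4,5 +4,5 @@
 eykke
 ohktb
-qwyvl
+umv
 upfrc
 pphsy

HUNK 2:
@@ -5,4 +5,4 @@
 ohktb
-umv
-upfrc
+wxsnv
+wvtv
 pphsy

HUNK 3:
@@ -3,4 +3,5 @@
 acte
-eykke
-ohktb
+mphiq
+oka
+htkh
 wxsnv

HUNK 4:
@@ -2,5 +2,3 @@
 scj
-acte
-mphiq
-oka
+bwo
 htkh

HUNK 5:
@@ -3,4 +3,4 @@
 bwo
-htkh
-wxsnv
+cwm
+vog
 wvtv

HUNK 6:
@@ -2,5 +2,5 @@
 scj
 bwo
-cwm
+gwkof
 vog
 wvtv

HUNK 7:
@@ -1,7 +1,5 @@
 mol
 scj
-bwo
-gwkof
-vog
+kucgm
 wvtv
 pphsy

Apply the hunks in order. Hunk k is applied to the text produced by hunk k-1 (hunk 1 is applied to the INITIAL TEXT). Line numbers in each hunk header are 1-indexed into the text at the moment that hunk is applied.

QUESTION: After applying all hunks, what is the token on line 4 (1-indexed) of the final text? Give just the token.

Answer: wvtv

Derivation:
Hunk 1: at line 4 remove [qwyvl] add [umv] -> 8 lines: mol scj acte eykke ohktb umv upfrc pphsy
Hunk 2: at line 5 remove [umv,upfrc] add [wxsnv,wvtv] -> 8 lines: mol scj acte eykke ohktb wxsnv wvtv pphsy
Hunk 3: at line 3 remove [eykke,ohktb] add [mphiq,oka,htkh] -> 9 lines: mol scj acte mphiq oka htkh wxsnv wvtv pphsy
Hunk 4: at line 2 remove [acte,mphiq,oka] add [bwo] -> 7 lines: mol scj bwo htkh wxsnv wvtv pphsy
Hunk 5: at line 3 remove [htkh,wxsnv] add [cwm,vog] -> 7 lines: mol scj bwo cwm vog wvtv pphsy
Hunk 6: at line 2 remove [cwm] add [gwkof] -> 7 lines: mol scj bwo gwkof vog wvtv pphsy
Hunk 7: at line 1 remove [bwo,gwkof,vog] add [kucgm] -> 5 lines: mol scj kucgm wvtv pphsy
Final line 4: wvtv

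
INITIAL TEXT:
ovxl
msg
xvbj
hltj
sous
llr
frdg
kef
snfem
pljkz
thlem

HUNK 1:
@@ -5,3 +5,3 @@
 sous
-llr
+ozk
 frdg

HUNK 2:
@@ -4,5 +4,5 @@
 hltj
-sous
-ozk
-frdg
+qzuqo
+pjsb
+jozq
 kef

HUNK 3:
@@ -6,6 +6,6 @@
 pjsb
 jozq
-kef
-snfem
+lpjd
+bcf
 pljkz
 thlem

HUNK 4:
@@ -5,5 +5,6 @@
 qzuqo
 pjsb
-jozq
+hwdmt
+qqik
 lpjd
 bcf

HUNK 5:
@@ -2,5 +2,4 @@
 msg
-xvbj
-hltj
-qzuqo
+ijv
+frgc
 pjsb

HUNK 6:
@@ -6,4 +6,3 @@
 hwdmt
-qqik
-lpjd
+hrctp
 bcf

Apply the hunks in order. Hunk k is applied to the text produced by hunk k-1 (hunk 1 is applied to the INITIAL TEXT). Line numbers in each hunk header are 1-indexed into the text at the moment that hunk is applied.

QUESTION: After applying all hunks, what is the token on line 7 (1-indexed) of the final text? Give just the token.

Answer: hrctp

Derivation:
Hunk 1: at line 5 remove [llr] add [ozk] -> 11 lines: ovxl msg xvbj hltj sous ozk frdg kef snfem pljkz thlem
Hunk 2: at line 4 remove [sous,ozk,frdg] add [qzuqo,pjsb,jozq] -> 11 lines: ovxl msg xvbj hltj qzuqo pjsb jozq kef snfem pljkz thlem
Hunk 3: at line 6 remove [kef,snfem] add [lpjd,bcf] -> 11 lines: ovxl msg xvbj hltj qzuqo pjsb jozq lpjd bcf pljkz thlem
Hunk 4: at line 5 remove [jozq] add [hwdmt,qqik] -> 12 lines: ovxl msg xvbj hltj qzuqo pjsb hwdmt qqik lpjd bcf pljkz thlem
Hunk 5: at line 2 remove [xvbj,hltj,qzuqo] add [ijv,frgc] -> 11 lines: ovxl msg ijv frgc pjsb hwdmt qqik lpjd bcf pljkz thlem
Hunk 6: at line 6 remove [qqik,lpjd] add [hrctp] -> 10 lines: ovxl msg ijv frgc pjsb hwdmt hrctp bcf pljkz thlem
Final line 7: hrctp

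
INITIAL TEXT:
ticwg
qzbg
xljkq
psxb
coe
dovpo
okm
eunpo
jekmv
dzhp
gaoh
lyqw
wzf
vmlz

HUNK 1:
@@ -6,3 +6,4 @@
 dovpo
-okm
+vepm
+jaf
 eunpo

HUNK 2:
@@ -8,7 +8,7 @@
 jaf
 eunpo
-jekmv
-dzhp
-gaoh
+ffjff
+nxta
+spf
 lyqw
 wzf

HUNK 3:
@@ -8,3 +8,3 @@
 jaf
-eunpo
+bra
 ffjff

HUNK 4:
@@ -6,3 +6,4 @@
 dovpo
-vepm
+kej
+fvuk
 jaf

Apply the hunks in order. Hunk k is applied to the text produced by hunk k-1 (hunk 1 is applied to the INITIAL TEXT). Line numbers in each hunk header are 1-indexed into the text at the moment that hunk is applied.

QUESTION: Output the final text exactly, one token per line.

Answer: ticwg
qzbg
xljkq
psxb
coe
dovpo
kej
fvuk
jaf
bra
ffjff
nxta
spf
lyqw
wzf
vmlz

Derivation:
Hunk 1: at line 6 remove [okm] add [vepm,jaf] -> 15 lines: ticwg qzbg xljkq psxb coe dovpo vepm jaf eunpo jekmv dzhp gaoh lyqw wzf vmlz
Hunk 2: at line 8 remove [jekmv,dzhp,gaoh] add [ffjff,nxta,spf] -> 15 lines: ticwg qzbg xljkq psxb coe dovpo vepm jaf eunpo ffjff nxta spf lyqw wzf vmlz
Hunk 3: at line 8 remove [eunpo] add [bra] -> 15 lines: ticwg qzbg xljkq psxb coe dovpo vepm jaf bra ffjff nxta spf lyqw wzf vmlz
Hunk 4: at line 6 remove [vepm] add [kej,fvuk] -> 16 lines: ticwg qzbg xljkq psxb coe dovpo kej fvuk jaf bra ffjff nxta spf lyqw wzf vmlz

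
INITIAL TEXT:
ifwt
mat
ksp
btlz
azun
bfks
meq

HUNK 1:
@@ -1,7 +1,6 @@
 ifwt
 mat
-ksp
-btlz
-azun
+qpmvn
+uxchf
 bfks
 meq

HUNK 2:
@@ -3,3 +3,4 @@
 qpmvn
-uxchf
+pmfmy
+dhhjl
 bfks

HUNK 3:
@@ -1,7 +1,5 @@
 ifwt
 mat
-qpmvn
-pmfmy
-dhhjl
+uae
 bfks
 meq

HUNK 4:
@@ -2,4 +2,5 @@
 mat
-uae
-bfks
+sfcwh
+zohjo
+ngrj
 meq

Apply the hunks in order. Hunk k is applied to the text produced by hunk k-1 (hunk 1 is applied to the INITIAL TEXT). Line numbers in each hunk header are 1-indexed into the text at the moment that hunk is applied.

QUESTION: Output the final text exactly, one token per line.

Hunk 1: at line 1 remove [ksp,btlz,azun] add [qpmvn,uxchf] -> 6 lines: ifwt mat qpmvn uxchf bfks meq
Hunk 2: at line 3 remove [uxchf] add [pmfmy,dhhjl] -> 7 lines: ifwt mat qpmvn pmfmy dhhjl bfks meq
Hunk 3: at line 1 remove [qpmvn,pmfmy,dhhjl] add [uae] -> 5 lines: ifwt mat uae bfks meq
Hunk 4: at line 2 remove [uae,bfks] add [sfcwh,zohjo,ngrj] -> 6 lines: ifwt mat sfcwh zohjo ngrj meq

Answer: ifwt
mat
sfcwh
zohjo
ngrj
meq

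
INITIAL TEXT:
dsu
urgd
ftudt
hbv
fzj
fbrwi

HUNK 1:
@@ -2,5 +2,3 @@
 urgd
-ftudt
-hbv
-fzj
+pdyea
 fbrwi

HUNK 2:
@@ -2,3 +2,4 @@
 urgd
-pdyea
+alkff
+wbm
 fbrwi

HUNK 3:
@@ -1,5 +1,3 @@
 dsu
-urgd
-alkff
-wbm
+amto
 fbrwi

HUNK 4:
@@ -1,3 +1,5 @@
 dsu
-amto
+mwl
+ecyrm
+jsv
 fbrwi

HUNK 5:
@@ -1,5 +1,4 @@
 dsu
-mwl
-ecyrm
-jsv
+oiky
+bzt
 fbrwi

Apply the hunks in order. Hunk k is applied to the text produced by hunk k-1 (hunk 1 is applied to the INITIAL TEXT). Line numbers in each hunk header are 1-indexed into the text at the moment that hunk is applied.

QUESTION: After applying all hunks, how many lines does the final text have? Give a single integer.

Answer: 4

Derivation:
Hunk 1: at line 2 remove [ftudt,hbv,fzj] add [pdyea] -> 4 lines: dsu urgd pdyea fbrwi
Hunk 2: at line 2 remove [pdyea] add [alkff,wbm] -> 5 lines: dsu urgd alkff wbm fbrwi
Hunk 3: at line 1 remove [urgd,alkff,wbm] add [amto] -> 3 lines: dsu amto fbrwi
Hunk 4: at line 1 remove [amto] add [mwl,ecyrm,jsv] -> 5 lines: dsu mwl ecyrm jsv fbrwi
Hunk 5: at line 1 remove [mwl,ecyrm,jsv] add [oiky,bzt] -> 4 lines: dsu oiky bzt fbrwi
Final line count: 4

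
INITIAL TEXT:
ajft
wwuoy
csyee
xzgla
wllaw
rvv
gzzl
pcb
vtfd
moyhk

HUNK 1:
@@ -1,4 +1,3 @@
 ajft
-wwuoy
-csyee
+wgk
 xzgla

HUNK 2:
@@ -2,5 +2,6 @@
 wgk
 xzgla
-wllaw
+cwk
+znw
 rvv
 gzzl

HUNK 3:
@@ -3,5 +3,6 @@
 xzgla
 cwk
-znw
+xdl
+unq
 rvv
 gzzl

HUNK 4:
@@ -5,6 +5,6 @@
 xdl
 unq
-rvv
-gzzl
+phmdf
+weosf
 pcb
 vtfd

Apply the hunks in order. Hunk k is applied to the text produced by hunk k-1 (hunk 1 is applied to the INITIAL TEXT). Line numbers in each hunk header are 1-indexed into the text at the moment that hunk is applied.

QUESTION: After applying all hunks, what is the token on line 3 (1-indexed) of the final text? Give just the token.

Hunk 1: at line 1 remove [wwuoy,csyee] add [wgk] -> 9 lines: ajft wgk xzgla wllaw rvv gzzl pcb vtfd moyhk
Hunk 2: at line 2 remove [wllaw] add [cwk,znw] -> 10 lines: ajft wgk xzgla cwk znw rvv gzzl pcb vtfd moyhk
Hunk 3: at line 3 remove [znw] add [xdl,unq] -> 11 lines: ajft wgk xzgla cwk xdl unq rvv gzzl pcb vtfd moyhk
Hunk 4: at line 5 remove [rvv,gzzl] add [phmdf,weosf] -> 11 lines: ajft wgk xzgla cwk xdl unq phmdf weosf pcb vtfd moyhk
Final line 3: xzgla

Answer: xzgla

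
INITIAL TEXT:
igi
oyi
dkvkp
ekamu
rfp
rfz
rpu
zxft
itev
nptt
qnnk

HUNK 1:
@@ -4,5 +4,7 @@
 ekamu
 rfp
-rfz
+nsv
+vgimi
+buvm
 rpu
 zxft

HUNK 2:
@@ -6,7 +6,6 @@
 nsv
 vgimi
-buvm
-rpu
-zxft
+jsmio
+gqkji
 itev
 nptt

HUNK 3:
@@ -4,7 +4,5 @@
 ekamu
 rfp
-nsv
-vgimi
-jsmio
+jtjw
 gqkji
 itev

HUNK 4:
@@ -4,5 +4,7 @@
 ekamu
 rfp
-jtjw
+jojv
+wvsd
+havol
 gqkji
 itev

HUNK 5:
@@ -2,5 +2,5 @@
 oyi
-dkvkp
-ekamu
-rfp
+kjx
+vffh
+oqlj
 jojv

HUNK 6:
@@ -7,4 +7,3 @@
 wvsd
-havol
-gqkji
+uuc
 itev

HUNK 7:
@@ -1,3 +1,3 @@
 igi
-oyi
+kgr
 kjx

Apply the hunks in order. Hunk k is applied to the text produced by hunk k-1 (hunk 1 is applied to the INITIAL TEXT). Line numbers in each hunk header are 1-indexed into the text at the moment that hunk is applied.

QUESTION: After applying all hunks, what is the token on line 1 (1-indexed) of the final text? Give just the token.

Hunk 1: at line 4 remove [rfz] add [nsv,vgimi,buvm] -> 13 lines: igi oyi dkvkp ekamu rfp nsv vgimi buvm rpu zxft itev nptt qnnk
Hunk 2: at line 6 remove [buvm,rpu,zxft] add [jsmio,gqkji] -> 12 lines: igi oyi dkvkp ekamu rfp nsv vgimi jsmio gqkji itev nptt qnnk
Hunk 3: at line 4 remove [nsv,vgimi,jsmio] add [jtjw] -> 10 lines: igi oyi dkvkp ekamu rfp jtjw gqkji itev nptt qnnk
Hunk 4: at line 4 remove [jtjw] add [jojv,wvsd,havol] -> 12 lines: igi oyi dkvkp ekamu rfp jojv wvsd havol gqkji itev nptt qnnk
Hunk 5: at line 2 remove [dkvkp,ekamu,rfp] add [kjx,vffh,oqlj] -> 12 lines: igi oyi kjx vffh oqlj jojv wvsd havol gqkji itev nptt qnnk
Hunk 6: at line 7 remove [havol,gqkji] add [uuc] -> 11 lines: igi oyi kjx vffh oqlj jojv wvsd uuc itev nptt qnnk
Hunk 7: at line 1 remove [oyi] add [kgr] -> 11 lines: igi kgr kjx vffh oqlj jojv wvsd uuc itev nptt qnnk
Final line 1: igi

Answer: igi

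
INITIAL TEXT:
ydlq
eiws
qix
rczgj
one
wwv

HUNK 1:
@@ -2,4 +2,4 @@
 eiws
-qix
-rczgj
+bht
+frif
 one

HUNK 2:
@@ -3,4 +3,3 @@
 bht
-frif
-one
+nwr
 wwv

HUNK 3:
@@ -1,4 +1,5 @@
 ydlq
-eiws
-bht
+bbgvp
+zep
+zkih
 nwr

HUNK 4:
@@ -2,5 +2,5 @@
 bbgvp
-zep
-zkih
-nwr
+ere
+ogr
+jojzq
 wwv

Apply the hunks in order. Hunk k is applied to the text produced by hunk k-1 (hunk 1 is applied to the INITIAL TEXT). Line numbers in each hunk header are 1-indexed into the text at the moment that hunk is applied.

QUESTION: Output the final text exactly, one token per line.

Hunk 1: at line 2 remove [qix,rczgj] add [bht,frif] -> 6 lines: ydlq eiws bht frif one wwv
Hunk 2: at line 3 remove [frif,one] add [nwr] -> 5 lines: ydlq eiws bht nwr wwv
Hunk 3: at line 1 remove [eiws,bht] add [bbgvp,zep,zkih] -> 6 lines: ydlq bbgvp zep zkih nwr wwv
Hunk 4: at line 2 remove [zep,zkih,nwr] add [ere,ogr,jojzq] -> 6 lines: ydlq bbgvp ere ogr jojzq wwv

Answer: ydlq
bbgvp
ere
ogr
jojzq
wwv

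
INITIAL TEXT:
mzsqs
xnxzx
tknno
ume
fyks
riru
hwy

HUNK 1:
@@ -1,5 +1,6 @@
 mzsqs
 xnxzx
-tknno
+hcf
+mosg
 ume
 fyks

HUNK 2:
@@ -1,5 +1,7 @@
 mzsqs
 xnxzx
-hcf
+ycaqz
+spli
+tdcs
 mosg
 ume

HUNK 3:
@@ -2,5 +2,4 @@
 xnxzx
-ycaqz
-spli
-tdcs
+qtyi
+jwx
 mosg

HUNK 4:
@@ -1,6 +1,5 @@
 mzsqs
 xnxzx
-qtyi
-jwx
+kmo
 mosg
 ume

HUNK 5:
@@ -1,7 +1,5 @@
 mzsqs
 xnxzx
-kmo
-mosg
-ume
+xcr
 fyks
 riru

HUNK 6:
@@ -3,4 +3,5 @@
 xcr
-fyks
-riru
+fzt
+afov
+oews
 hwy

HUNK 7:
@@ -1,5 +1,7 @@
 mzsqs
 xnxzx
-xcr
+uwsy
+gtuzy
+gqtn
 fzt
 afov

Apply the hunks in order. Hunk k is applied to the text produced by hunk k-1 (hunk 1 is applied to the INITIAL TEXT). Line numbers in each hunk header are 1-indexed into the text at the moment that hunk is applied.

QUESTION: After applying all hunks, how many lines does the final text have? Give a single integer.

Hunk 1: at line 1 remove [tknno] add [hcf,mosg] -> 8 lines: mzsqs xnxzx hcf mosg ume fyks riru hwy
Hunk 2: at line 1 remove [hcf] add [ycaqz,spli,tdcs] -> 10 lines: mzsqs xnxzx ycaqz spli tdcs mosg ume fyks riru hwy
Hunk 3: at line 2 remove [ycaqz,spli,tdcs] add [qtyi,jwx] -> 9 lines: mzsqs xnxzx qtyi jwx mosg ume fyks riru hwy
Hunk 4: at line 1 remove [qtyi,jwx] add [kmo] -> 8 lines: mzsqs xnxzx kmo mosg ume fyks riru hwy
Hunk 5: at line 1 remove [kmo,mosg,ume] add [xcr] -> 6 lines: mzsqs xnxzx xcr fyks riru hwy
Hunk 6: at line 3 remove [fyks,riru] add [fzt,afov,oews] -> 7 lines: mzsqs xnxzx xcr fzt afov oews hwy
Hunk 7: at line 1 remove [xcr] add [uwsy,gtuzy,gqtn] -> 9 lines: mzsqs xnxzx uwsy gtuzy gqtn fzt afov oews hwy
Final line count: 9

Answer: 9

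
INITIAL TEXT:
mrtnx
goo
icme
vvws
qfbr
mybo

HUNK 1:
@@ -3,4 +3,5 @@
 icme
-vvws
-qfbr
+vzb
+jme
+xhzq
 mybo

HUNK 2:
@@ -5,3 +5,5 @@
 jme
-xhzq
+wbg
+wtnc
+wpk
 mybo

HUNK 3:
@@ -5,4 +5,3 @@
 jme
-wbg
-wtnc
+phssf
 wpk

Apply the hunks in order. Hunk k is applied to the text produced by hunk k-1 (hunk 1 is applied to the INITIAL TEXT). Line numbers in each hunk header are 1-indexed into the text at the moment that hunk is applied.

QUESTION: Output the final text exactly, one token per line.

Hunk 1: at line 3 remove [vvws,qfbr] add [vzb,jme,xhzq] -> 7 lines: mrtnx goo icme vzb jme xhzq mybo
Hunk 2: at line 5 remove [xhzq] add [wbg,wtnc,wpk] -> 9 lines: mrtnx goo icme vzb jme wbg wtnc wpk mybo
Hunk 3: at line 5 remove [wbg,wtnc] add [phssf] -> 8 lines: mrtnx goo icme vzb jme phssf wpk mybo

Answer: mrtnx
goo
icme
vzb
jme
phssf
wpk
mybo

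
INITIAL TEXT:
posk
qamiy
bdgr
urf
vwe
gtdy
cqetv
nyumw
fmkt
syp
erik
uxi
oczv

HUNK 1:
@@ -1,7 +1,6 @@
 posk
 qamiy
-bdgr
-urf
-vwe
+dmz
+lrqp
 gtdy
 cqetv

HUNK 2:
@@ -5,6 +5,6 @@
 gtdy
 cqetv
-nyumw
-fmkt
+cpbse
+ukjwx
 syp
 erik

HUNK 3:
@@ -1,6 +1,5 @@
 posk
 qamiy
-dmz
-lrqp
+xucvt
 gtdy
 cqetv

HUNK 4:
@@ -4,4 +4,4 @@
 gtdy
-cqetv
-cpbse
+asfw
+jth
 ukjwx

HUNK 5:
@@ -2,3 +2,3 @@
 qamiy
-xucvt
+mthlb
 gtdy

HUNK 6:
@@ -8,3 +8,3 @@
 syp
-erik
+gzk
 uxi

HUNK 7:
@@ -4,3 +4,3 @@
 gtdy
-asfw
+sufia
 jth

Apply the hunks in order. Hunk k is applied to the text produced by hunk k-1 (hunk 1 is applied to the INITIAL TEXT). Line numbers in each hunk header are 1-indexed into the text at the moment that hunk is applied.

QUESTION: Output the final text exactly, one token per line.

Answer: posk
qamiy
mthlb
gtdy
sufia
jth
ukjwx
syp
gzk
uxi
oczv

Derivation:
Hunk 1: at line 1 remove [bdgr,urf,vwe] add [dmz,lrqp] -> 12 lines: posk qamiy dmz lrqp gtdy cqetv nyumw fmkt syp erik uxi oczv
Hunk 2: at line 5 remove [nyumw,fmkt] add [cpbse,ukjwx] -> 12 lines: posk qamiy dmz lrqp gtdy cqetv cpbse ukjwx syp erik uxi oczv
Hunk 3: at line 1 remove [dmz,lrqp] add [xucvt] -> 11 lines: posk qamiy xucvt gtdy cqetv cpbse ukjwx syp erik uxi oczv
Hunk 4: at line 4 remove [cqetv,cpbse] add [asfw,jth] -> 11 lines: posk qamiy xucvt gtdy asfw jth ukjwx syp erik uxi oczv
Hunk 5: at line 2 remove [xucvt] add [mthlb] -> 11 lines: posk qamiy mthlb gtdy asfw jth ukjwx syp erik uxi oczv
Hunk 6: at line 8 remove [erik] add [gzk] -> 11 lines: posk qamiy mthlb gtdy asfw jth ukjwx syp gzk uxi oczv
Hunk 7: at line 4 remove [asfw] add [sufia] -> 11 lines: posk qamiy mthlb gtdy sufia jth ukjwx syp gzk uxi oczv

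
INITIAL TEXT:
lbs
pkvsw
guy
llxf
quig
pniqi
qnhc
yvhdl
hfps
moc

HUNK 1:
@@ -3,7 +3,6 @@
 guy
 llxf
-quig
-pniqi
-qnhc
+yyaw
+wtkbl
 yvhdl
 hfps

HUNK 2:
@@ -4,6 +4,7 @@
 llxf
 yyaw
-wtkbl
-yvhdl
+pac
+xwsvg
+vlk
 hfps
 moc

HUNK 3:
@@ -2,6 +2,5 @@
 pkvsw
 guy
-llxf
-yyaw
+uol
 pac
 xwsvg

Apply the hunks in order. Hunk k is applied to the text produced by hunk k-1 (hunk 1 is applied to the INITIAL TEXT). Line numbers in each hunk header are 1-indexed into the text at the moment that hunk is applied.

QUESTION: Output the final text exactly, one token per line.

Hunk 1: at line 3 remove [quig,pniqi,qnhc] add [yyaw,wtkbl] -> 9 lines: lbs pkvsw guy llxf yyaw wtkbl yvhdl hfps moc
Hunk 2: at line 4 remove [wtkbl,yvhdl] add [pac,xwsvg,vlk] -> 10 lines: lbs pkvsw guy llxf yyaw pac xwsvg vlk hfps moc
Hunk 3: at line 2 remove [llxf,yyaw] add [uol] -> 9 lines: lbs pkvsw guy uol pac xwsvg vlk hfps moc

Answer: lbs
pkvsw
guy
uol
pac
xwsvg
vlk
hfps
moc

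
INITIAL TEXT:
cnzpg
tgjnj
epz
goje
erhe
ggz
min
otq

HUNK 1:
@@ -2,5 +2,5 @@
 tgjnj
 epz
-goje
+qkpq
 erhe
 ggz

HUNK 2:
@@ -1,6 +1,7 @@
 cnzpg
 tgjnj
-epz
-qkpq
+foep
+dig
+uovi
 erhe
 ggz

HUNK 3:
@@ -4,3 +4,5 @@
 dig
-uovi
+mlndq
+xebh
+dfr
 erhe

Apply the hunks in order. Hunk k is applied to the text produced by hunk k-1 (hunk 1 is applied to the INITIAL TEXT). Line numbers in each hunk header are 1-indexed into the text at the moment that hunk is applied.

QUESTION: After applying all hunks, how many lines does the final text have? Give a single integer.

Hunk 1: at line 2 remove [goje] add [qkpq] -> 8 lines: cnzpg tgjnj epz qkpq erhe ggz min otq
Hunk 2: at line 1 remove [epz,qkpq] add [foep,dig,uovi] -> 9 lines: cnzpg tgjnj foep dig uovi erhe ggz min otq
Hunk 3: at line 4 remove [uovi] add [mlndq,xebh,dfr] -> 11 lines: cnzpg tgjnj foep dig mlndq xebh dfr erhe ggz min otq
Final line count: 11

Answer: 11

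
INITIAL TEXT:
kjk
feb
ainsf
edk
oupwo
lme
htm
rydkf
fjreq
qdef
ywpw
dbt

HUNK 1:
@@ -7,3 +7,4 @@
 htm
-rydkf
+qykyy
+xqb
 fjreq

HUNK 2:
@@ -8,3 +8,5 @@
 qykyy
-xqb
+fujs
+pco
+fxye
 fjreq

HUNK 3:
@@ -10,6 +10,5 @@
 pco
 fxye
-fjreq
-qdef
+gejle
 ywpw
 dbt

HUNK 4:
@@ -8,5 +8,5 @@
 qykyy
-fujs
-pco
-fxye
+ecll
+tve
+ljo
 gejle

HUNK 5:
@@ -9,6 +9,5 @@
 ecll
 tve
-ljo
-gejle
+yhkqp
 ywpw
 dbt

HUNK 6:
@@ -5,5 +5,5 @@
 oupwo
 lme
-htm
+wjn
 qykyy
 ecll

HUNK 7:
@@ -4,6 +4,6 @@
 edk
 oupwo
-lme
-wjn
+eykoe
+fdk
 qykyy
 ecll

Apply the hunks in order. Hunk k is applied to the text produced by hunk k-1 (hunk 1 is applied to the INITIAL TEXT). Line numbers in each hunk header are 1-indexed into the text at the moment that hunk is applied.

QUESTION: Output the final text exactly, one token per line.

Hunk 1: at line 7 remove [rydkf] add [qykyy,xqb] -> 13 lines: kjk feb ainsf edk oupwo lme htm qykyy xqb fjreq qdef ywpw dbt
Hunk 2: at line 8 remove [xqb] add [fujs,pco,fxye] -> 15 lines: kjk feb ainsf edk oupwo lme htm qykyy fujs pco fxye fjreq qdef ywpw dbt
Hunk 3: at line 10 remove [fjreq,qdef] add [gejle] -> 14 lines: kjk feb ainsf edk oupwo lme htm qykyy fujs pco fxye gejle ywpw dbt
Hunk 4: at line 8 remove [fujs,pco,fxye] add [ecll,tve,ljo] -> 14 lines: kjk feb ainsf edk oupwo lme htm qykyy ecll tve ljo gejle ywpw dbt
Hunk 5: at line 9 remove [ljo,gejle] add [yhkqp] -> 13 lines: kjk feb ainsf edk oupwo lme htm qykyy ecll tve yhkqp ywpw dbt
Hunk 6: at line 5 remove [htm] add [wjn] -> 13 lines: kjk feb ainsf edk oupwo lme wjn qykyy ecll tve yhkqp ywpw dbt
Hunk 7: at line 4 remove [lme,wjn] add [eykoe,fdk] -> 13 lines: kjk feb ainsf edk oupwo eykoe fdk qykyy ecll tve yhkqp ywpw dbt

Answer: kjk
feb
ainsf
edk
oupwo
eykoe
fdk
qykyy
ecll
tve
yhkqp
ywpw
dbt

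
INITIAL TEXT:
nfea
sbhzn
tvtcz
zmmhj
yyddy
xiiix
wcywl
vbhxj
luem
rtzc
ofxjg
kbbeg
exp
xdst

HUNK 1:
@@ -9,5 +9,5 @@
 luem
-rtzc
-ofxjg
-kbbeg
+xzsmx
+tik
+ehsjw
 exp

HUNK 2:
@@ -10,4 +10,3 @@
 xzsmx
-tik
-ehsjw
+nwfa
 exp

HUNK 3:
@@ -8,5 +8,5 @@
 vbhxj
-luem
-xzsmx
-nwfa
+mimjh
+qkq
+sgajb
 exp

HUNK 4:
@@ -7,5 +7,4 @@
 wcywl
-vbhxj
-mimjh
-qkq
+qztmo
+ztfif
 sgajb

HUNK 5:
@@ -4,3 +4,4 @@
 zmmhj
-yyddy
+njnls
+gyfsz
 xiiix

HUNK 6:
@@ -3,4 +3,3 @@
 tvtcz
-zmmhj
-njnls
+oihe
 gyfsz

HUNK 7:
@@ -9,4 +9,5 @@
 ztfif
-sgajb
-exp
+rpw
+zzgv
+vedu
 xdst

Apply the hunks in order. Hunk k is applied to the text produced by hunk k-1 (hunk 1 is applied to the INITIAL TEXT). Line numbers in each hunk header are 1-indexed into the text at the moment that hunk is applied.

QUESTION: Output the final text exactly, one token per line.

Hunk 1: at line 9 remove [rtzc,ofxjg,kbbeg] add [xzsmx,tik,ehsjw] -> 14 lines: nfea sbhzn tvtcz zmmhj yyddy xiiix wcywl vbhxj luem xzsmx tik ehsjw exp xdst
Hunk 2: at line 10 remove [tik,ehsjw] add [nwfa] -> 13 lines: nfea sbhzn tvtcz zmmhj yyddy xiiix wcywl vbhxj luem xzsmx nwfa exp xdst
Hunk 3: at line 8 remove [luem,xzsmx,nwfa] add [mimjh,qkq,sgajb] -> 13 lines: nfea sbhzn tvtcz zmmhj yyddy xiiix wcywl vbhxj mimjh qkq sgajb exp xdst
Hunk 4: at line 7 remove [vbhxj,mimjh,qkq] add [qztmo,ztfif] -> 12 lines: nfea sbhzn tvtcz zmmhj yyddy xiiix wcywl qztmo ztfif sgajb exp xdst
Hunk 5: at line 4 remove [yyddy] add [njnls,gyfsz] -> 13 lines: nfea sbhzn tvtcz zmmhj njnls gyfsz xiiix wcywl qztmo ztfif sgajb exp xdst
Hunk 6: at line 3 remove [zmmhj,njnls] add [oihe] -> 12 lines: nfea sbhzn tvtcz oihe gyfsz xiiix wcywl qztmo ztfif sgajb exp xdst
Hunk 7: at line 9 remove [sgajb,exp] add [rpw,zzgv,vedu] -> 13 lines: nfea sbhzn tvtcz oihe gyfsz xiiix wcywl qztmo ztfif rpw zzgv vedu xdst

Answer: nfea
sbhzn
tvtcz
oihe
gyfsz
xiiix
wcywl
qztmo
ztfif
rpw
zzgv
vedu
xdst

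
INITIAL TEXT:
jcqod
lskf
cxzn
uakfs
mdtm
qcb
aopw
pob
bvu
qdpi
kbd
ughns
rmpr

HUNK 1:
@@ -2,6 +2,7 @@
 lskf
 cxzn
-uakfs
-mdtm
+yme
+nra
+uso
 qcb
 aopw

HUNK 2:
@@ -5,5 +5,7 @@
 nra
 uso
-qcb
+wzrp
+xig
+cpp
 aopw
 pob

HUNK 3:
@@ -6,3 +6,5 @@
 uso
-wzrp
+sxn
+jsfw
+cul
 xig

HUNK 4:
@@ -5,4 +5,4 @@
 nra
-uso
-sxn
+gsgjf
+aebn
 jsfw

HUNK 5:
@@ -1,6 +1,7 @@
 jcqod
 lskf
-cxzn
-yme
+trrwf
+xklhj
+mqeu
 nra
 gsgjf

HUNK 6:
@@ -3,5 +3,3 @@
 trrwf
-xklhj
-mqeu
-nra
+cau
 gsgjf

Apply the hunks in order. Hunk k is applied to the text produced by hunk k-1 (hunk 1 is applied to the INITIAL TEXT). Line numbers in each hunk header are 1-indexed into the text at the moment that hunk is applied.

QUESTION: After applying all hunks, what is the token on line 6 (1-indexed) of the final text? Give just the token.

Hunk 1: at line 2 remove [uakfs,mdtm] add [yme,nra,uso] -> 14 lines: jcqod lskf cxzn yme nra uso qcb aopw pob bvu qdpi kbd ughns rmpr
Hunk 2: at line 5 remove [qcb] add [wzrp,xig,cpp] -> 16 lines: jcqod lskf cxzn yme nra uso wzrp xig cpp aopw pob bvu qdpi kbd ughns rmpr
Hunk 3: at line 6 remove [wzrp] add [sxn,jsfw,cul] -> 18 lines: jcqod lskf cxzn yme nra uso sxn jsfw cul xig cpp aopw pob bvu qdpi kbd ughns rmpr
Hunk 4: at line 5 remove [uso,sxn] add [gsgjf,aebn] -> 18 lines: jcqod lskf cxzn yme nra gsgjf aebn jsfw cul xig cpp aopw pob bvu qdpi kbd ughns rmpr
Hunk 5: at line 1 remove [cxzn,yme] add [trrwf,xklhj,mqeu] -> 19 lines: jcqod lskf trrwf xklhj mqeu nra gsgjf aebn jsfw cul xig cpp aopw pob bvu qdpi kbd ughns rmpr
Hunk 6: at line 3 remove [xklhj,mqeu,nra] add [cau] -> 17 lines: jcqod lskf trrwf cau gsgjf aebn jsfw cul xig cpp aopw pob bvu qdpi kbd ughns rmpr
Final line 6: aebn

Answer: aebn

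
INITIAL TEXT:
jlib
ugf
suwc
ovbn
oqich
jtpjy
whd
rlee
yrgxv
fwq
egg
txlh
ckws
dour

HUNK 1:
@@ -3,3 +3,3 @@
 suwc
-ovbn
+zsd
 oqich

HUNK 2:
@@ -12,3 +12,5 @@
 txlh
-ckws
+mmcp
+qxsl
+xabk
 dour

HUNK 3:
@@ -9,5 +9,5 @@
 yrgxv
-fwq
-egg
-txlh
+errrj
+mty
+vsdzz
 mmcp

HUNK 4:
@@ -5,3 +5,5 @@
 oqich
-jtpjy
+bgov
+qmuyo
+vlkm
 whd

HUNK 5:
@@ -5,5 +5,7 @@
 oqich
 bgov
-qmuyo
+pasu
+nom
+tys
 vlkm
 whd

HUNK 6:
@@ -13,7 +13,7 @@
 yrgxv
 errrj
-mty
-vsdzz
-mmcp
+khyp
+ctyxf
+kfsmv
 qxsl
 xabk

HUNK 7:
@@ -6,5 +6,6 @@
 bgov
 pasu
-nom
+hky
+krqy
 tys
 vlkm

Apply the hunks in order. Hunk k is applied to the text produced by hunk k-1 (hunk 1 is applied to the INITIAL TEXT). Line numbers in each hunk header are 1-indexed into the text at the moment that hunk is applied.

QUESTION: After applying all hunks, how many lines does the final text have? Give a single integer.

Answer: 21

Derivation:
Hunk 1: at line 3 remove [ovbn] add [zsd] -> 14 lines: jlib ugf suwc zsd oqich jtpjy whd rlee yrgxv fwq egg txlh ckws dour
Hunk 2: at line 12 remove [ckws] add [mmcp,qxsl,xabk] -> 16 lines: jlib ugf suwc zsd oqich jtpjy whd rlee yrgxv fwq egg txlh mmcp qxsl xabk dour
Hunk 3: at line 9 remove [fwq,egg,txlh] add [errrj,mty,vsdzz] -> 16 lines: jlib ugf suwc zsd oqich jtpjy whd rlee yrgxv errrj mty vsdzz mmcp qxsl xabk dour
Hunk 4: at line 5 remove [jtpjy] add [bgov,qmuyo,vlkm] -> 18 lines: jlib ugf suwc zsd oqich bgov qmuyo vlkm whd rlee yrgxv errrj mty vsdzz mmcp qxsl xabk dour
Hunk 5: at line 5 remove [qmuyo] add [pasu,nom,tys] -> 20 lines: jlib ugf suwc zsd oqich bgov pasu nom tys vlkm whd rlee yrgxv errrj mty vsdzz mmcp qxsl xabk dour
Hunk 6: at line 13 remove [mty,vsdzz,mmcp] add [khyp,ctyxf,kfsmv] -> 20 lines: jlib ugf suwc zsd oqich bgov pasu nom tys vlkm whd rlee yrgxv errrj khyp ctyxf kfsmv qxsl xabk dour
Hunk 7: at line 6 remove [nom] add [hky,krqy] -> 21 lines: jlib ugf suwc zsd oqich bgov pasu hky krqy tys vlkm whd rlee yrgxv errrj khyp ctyxf kfsmv qxsl xabk dour
Final line count: 21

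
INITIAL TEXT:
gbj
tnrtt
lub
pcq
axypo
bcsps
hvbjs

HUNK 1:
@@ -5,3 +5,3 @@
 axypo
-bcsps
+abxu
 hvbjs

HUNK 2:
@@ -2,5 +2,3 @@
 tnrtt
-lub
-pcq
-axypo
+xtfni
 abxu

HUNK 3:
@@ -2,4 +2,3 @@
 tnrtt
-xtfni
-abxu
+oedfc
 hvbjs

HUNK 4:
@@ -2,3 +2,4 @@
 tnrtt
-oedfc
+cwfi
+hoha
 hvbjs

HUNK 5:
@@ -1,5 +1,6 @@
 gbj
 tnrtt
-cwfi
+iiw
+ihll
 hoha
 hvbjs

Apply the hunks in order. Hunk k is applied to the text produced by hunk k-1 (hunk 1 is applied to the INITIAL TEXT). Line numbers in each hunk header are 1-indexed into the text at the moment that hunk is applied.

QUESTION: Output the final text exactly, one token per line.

Answer: gbj
tnrtt
iiw
ihll
hoha
hvbjs

Derivation:
Hunk 1: at line 5 remove [bcsps] add [abxu] -> 7 lines: gbj tnrtt lub pcq axypo abxu hvbjs
Hunk 2: at line 2 remove [lub,pcq,axypo] add [xtfni] -> 5 lines: gbj tnrtt xtfni abxu hvbjs
Hunk 3: at line 2 remove [xtfni,abxu] add [oedfc] -> 4 lines: gbj tnrtt oedfc hvbjs
Hunk 4: at line 2 remove [oedfc] add [cwfi,hoha] -> 5 lines: gbj tnrtt cwfi hoha hvbjs
Hunk 5: at line 1 remove [cwfi] add [iiw,ihll] -> 6 lines: gbj tnrtt iiw ihll hoha hvbjs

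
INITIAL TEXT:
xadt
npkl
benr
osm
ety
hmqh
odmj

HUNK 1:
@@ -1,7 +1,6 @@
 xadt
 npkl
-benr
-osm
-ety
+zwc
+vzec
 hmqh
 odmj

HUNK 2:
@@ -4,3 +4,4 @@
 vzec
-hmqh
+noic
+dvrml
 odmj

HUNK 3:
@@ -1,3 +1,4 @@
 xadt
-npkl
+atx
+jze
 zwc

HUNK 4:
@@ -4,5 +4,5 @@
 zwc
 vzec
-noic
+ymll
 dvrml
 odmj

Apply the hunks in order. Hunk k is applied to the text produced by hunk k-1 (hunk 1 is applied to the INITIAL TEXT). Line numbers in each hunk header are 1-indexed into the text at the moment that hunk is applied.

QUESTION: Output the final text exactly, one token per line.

Answer: xadt
atx
jze
zwc
vzec
ymll
dvrml
odmj

Derivation:
Hunk 1: at line 1 remove [benr,osm,ety] add [zwc,vzec] -> 6 lines: xadt npkl zwc vzec hmqh odmj
Hunk 2: at line 4 remove [hmqh] add [noic,dvrml] -> 7 lines: xadt npkl zwc vzec noic dvrml odmj
Hunk 3: at line 1 remove [npkl] add [atx,jze] -> 8 lines: xadt atx jze zwc vzec noic dvrml odmj
Hunk 4: at line 4 remove [noic] add [ymll] -> 8 lines: xadt atx jze zwc vzec ymll dvrml odmj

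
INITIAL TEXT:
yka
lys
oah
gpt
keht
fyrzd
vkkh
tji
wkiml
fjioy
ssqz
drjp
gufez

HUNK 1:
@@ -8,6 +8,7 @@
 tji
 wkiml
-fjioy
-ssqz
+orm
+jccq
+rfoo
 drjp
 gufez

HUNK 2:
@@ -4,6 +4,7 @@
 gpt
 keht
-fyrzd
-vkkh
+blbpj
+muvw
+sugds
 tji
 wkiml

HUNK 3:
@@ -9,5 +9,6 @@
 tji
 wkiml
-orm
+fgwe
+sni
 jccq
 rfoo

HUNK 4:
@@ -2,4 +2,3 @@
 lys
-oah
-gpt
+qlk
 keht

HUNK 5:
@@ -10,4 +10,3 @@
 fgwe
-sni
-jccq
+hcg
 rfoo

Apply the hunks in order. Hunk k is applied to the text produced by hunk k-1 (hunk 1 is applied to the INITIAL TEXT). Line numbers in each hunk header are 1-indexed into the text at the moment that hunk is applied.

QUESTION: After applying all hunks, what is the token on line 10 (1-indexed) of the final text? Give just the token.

Hunk 1: at line 8 remove [fjioy,ssqz] add [orm,jccq,rfoo] -> 14 lines: yka lys oah gpt keht fyrzd vkkh tji wkiml orm jccq rfoo drjp gufez
Hunk 2: at line 4 remove [fyrzd,vkkh] add [blbpj,muvw,sugds] -> 15 lines: yka lys oah gpt keht blbpj muvw sugds tji wkiml orm jccq rfoo drjp gufez
Hunk 3: at line 9 remove [orm] add [fgwe,sni] -> 16 lines: yka lys oah gpt keht blbpj muvw sugds tji wkiml fgwe sni jccq rfoo drjp gufez
Hunk 4: at line 2 remove [oah,gpt] add [qlk] -> 15 lines: yka lys qlk keht blbpj muvw sugds tji wkiml fgwe sni jccq rfoo drjp gufez
Hunk 5: at line 10 remove [sni,jccq] add [hcg] -> 14 lines: yka lys qlk keht blbpj muvw sugds tji wkiml fgwe hcg rfoo drjp gufez
Final line 10: fgwe

Answer: fgwe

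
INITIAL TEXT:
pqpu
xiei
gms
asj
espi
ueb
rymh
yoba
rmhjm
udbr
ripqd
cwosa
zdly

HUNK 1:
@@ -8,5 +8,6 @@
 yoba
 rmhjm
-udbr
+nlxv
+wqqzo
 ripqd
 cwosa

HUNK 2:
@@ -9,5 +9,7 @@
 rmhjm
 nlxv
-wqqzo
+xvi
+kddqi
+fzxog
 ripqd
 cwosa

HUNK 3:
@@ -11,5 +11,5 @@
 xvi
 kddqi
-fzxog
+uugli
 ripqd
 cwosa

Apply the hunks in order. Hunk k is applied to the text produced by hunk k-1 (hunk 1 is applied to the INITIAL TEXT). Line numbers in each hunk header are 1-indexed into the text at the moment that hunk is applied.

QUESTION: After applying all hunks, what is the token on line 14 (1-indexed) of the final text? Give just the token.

Answer: ripqd

Derivation:
Hunk 1: at line 8 remove [udbr] add [nlxv,wqqzo] -> 14 lines: pqpu xiei gms asj espi ueb rymh yoba rmhjm nlxv wqqzo ripqd cwosa zdly
Hunk 2: at line 9 remove [wqqzo] add [xvi,kddqi,fzxog] -> 16 lines: pqpu xiei gms asj espi ueb rymh yoba rmhjm nlxv xvi kddqi fzxog ripqd cwosa zdly
Hunk 3: at line 11 remove [fzxog] add [uugli] -> 16 lines: pqpu xiei gms asj espi ueb rymh yoba rmhjm nlxv xvi kddqi uugli ripqd cwosa zdly
Final line 14: ripqd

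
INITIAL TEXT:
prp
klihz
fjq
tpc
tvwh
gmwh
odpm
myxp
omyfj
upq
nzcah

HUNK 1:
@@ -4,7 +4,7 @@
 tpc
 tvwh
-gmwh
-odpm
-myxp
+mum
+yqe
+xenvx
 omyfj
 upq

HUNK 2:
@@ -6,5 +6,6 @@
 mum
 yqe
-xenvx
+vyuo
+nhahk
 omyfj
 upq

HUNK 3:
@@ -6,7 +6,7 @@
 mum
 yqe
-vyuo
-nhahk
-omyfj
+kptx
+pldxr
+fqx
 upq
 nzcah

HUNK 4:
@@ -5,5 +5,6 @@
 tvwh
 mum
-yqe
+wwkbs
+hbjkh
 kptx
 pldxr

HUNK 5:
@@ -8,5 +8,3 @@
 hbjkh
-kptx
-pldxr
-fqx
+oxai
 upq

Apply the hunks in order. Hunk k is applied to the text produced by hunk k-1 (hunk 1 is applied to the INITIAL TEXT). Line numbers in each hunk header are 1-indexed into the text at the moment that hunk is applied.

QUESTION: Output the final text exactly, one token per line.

Answer: prp
klihz
fjq
tpc
tvwh
mum
wwkbs
hbjkh
oxai
upq
nzcah

Derivation:
Hunk 1: at line 4 remove [gmwh,odpm,myxp] add [mum,yqe,xenvx] -> 11 lines: prp klihz fjq tpc tvwh mum yqe xenvx omyfj upq nzcah
Hunk 2: at line 6 remove [xenvx] add [vyuo,nhahk] -> 12 lines: prp klihz fjq tpc tvwh mum yqe vyuo nhahk omyfj upq nzcah
Hunk 3: at line 6 remove [vyuo,nhahk,omyfj] add [kptx,pldxr,fqx] -> 12 lines: prp klihz fjq tpc tvwh mum yqe kptx pldxr fqx upq nzcah
Hunk 4: at line 5 remove [yqe] add [wwkbs,hbjkh] -> 13 lines: prp klihz fjq tpc tvwh mum wwkbs hbjkh kptx pldxr fqx upq nzcah
Hunk 5: at line 8 remove [kptx,pldxr,fqx] add [oxai] -> 11 lines: prp klihz fjq tpc tvwh mum wwkbs hbjkh oxai upq nzcah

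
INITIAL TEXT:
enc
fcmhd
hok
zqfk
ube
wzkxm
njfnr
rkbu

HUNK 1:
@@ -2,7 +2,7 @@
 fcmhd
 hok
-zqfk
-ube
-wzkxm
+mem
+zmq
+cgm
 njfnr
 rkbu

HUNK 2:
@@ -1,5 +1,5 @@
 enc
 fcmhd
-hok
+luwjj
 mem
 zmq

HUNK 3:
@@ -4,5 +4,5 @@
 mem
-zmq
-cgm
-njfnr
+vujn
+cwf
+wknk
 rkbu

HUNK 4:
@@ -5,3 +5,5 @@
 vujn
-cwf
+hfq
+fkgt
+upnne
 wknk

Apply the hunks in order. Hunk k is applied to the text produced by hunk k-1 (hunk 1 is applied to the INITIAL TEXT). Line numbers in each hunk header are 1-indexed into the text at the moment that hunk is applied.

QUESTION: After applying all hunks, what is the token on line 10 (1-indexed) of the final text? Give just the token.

Answer: rkbu

Derivation:
Hunk 1: at line 2 remove [zqfk,ube,wzkxm] add [mem,zmq,cgm] -> 8 lines: enc fcmhd hok mem zmq cgm njfnr rkbu
Hunk 2: at line 1 remove [hok] add [luwjj] -> 8 lines: enc fcmhd luwjj mem zmq cgm njfnr rkbu
Hunk 3: at line 4 remove [zmq,cgm,njfnr] add [vujn,cwf,wknk] -> 8 lines: enc fcmhd luwjj mem vujn cwf wknk rkbu
Hunk 4: at line 5 remove [cwf] add [hfq,fkgt,upnne] -> 10 lines: enc fcmhd luwjj mem vujn hfq fkgt upnne wknk rkbu
Final line 10: rkbu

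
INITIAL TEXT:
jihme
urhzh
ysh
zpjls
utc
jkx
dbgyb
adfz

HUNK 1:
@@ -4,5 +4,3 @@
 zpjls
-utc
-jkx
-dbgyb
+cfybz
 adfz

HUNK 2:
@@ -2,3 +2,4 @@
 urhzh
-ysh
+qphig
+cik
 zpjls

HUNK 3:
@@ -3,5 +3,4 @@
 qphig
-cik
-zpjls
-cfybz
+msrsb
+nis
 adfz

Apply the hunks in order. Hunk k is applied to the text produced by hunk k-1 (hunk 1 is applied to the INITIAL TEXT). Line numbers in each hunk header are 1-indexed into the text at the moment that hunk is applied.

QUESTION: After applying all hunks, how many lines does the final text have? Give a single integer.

Answer: 6

Derivation:
Hunk 1: at line 4 remove [utc,jkx,dbgyb] add [cfybz] -> 6 lines: jihme urhzh ysh zpjls cfybz adfz
Hunk 2: at line 2 remove [ysh] add [qphig,cik] -> 7 lines: jihme urhzh qphig cik zpjls cfybz adfz
Hunk 3: at line 3 remove [cik,zpjls,cfybz] add [msrsb,nis] -> 6 lines: jihme urhzh qphig msrsb nis adfz
Final line count: 6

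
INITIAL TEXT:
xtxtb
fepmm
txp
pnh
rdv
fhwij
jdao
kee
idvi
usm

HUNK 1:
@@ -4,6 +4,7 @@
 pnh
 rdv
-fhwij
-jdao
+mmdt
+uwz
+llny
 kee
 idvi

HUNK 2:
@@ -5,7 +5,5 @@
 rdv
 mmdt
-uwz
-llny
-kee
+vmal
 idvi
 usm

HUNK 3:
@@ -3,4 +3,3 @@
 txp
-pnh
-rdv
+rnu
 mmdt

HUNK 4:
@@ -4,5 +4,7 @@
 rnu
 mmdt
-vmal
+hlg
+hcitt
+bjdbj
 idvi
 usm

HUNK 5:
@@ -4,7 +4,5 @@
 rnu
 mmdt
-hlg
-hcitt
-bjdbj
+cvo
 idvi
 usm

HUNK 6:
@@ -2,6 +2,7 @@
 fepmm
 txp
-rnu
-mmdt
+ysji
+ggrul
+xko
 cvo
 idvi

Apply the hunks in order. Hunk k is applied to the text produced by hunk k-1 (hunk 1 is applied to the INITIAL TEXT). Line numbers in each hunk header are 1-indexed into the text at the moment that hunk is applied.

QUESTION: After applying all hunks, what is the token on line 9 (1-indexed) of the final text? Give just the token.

Answer: usm

Derivation:
Hunk 1: at line 4 remove [fhwij,jdao] add [mmdt,uwz,llny] -> 11 lines: xtxtb fepmm txp pnh rdv mmdt uwz llny kee idvi usm
Hunk 2: at line 5 remove [uwz,llny,kee] add [vmal] -> 9 lines: xtxtb fepmm txp pnh rdv mmdt vmal idvi usm
Hunk 3: at line 3 remove [pnh,rdv] add [rnu] -> 8 lines: xtxtb fepmm txp rnu mmdt vmal idvi usm
Hunk 4: at line 4 remove [vmal] add [hlg,hcitt,bjdbj] -> 10 lines: xtxtb fepmm txp rnu mmdt hlg hcitt bjdbj idvi usm
Hunk 5: at line 4 remove [hlg,hcitt,bjdbj] add [cvo] -> 8 lines: xtxtb fepmm txp rnu mmdt cvo idvi usm
Hunk 6: at line 2 remove [rnu,mmdt] add [ysji,ggrul,xko] -> 9 lines: xtxtb fepmm txp ysji ggrul xko cvo idvi usm
Final line 9: usm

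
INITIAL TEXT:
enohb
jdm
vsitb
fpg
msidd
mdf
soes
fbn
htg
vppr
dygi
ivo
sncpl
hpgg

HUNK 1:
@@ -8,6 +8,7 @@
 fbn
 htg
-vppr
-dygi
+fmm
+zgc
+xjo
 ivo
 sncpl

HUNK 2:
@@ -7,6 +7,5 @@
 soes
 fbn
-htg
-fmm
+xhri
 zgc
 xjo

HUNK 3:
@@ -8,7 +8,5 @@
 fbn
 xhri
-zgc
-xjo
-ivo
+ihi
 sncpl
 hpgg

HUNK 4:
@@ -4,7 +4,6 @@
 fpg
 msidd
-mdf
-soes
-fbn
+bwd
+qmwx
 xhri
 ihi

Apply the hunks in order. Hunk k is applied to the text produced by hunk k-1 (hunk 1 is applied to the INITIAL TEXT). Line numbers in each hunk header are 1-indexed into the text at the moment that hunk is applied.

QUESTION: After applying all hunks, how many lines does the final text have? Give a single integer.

Hunk 1: at line 8 remove [vppr,dygi] add [fmm,zgc,xjo] -> 15 lines: enohb jdm vsitb fpg msidd mdf soes fbn htg fmm zgc xjo ivo sncpl hpgg
Hunk 2: at line 7 remove [htg,fmm] add [xhri] -> 14 lines: enohb jdm vsitb fpg msidd mdf soes fbn xhri zgc xjo ivo sncpl hpgg
Hunk 3: at line 8 remove [zgc,xjo,ivo] add [ihi] -> 12 lines: enohb jdm vsitb fpg msidd mdf soes fbn xhri ihi sncpl hpgg
Hunk 4: at line 4 remove [mdf,soes,fbn] add [bwd,qmwx] -> 11 lines: enohb jdm vsitb fpg msidd bwd qmwx xhri ihi sncpl hpgg
Final line count: 11

Answer: 11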